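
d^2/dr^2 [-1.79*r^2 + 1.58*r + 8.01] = -3.58000000000000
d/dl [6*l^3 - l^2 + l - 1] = 18*l^2 - 2*l + 1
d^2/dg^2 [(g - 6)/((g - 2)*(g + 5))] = 2*(g^3 - 18*g^2 - 24*g - 84)/(g^6 + 9*g^5 - 3*g^4 - 153*g^3 + 30*g^2 + 900*g - 1000)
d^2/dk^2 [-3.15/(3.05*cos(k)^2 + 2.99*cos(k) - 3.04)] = (117.2115*(1 - cos(k)^2)^2 + 86.1792749999999*cos(k)^3 + 203.594265*cos(k)^2 - 143.72631*cos(k) - 231.94773)/(3.05*cos(k)^2 + 2.99*cos(k) - 3.04)^3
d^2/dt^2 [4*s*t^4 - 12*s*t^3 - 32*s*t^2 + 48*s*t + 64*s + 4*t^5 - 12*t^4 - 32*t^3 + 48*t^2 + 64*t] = 48*s*t^2 - 72*s*t - 64*s + 80*t^3 - 144*t^2 - 192*t + 96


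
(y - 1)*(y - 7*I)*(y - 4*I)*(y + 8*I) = y^4 - y^3 - 3*I*y^3 + 60*y^2 + 3*I*y^2 - 60*y - 224*I*y + 224*I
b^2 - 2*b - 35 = (b - 7)*(b + 5)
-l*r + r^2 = r*(-l + r)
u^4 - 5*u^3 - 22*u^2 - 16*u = u*(u - 8)*(u + 1)*(u + 2)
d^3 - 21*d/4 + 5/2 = (d - 2)*(d - 1/2)*(d + 5/2)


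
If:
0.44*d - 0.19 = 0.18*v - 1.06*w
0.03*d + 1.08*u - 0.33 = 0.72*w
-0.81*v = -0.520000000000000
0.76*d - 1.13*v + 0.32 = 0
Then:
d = 0.53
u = 0.34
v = 0.64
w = 0.07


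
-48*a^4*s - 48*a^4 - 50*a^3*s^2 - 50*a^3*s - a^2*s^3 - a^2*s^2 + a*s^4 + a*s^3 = (-8*a + s)*(a + s)*(6*a + s)*(a*s + a)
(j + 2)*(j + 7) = j^2 + 9*j + 14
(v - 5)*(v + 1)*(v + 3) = v^3 - v^2 - 17*v - 15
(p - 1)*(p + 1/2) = p^2 - p/2 - 1/2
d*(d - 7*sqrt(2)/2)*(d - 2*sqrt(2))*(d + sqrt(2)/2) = d^4 - 5*sqrt(2)*d^3 + 17*d^2/2 + 7*sqrt(2)*d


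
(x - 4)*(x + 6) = x^2 + 2*x - 24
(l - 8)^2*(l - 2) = l^3 - 18*l^2 + 96*l - 128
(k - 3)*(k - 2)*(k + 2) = k^3 - 3*k^2 - 4*k + 12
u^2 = u^2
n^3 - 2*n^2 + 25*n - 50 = (n - 2)*(n - 5*I)*(n + 5*I)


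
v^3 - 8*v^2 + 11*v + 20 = (v - 5)*(v - 4)*(v + 1)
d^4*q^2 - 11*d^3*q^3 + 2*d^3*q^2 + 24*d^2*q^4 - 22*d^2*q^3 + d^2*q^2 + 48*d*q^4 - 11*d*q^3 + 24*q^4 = (d - 8*q)*(d - 3*q)*(d*q + q)^2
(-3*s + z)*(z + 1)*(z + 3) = -3*s*z^2 - 12*s*z - 9*s + z^3 + 4*z^2 + 3*z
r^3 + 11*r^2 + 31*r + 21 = (r + 1)*(r + 3)*(r + 7)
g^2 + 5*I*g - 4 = (g + I)*(g + 4*I)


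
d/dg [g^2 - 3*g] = 2*g - 3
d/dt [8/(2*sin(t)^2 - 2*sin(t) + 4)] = 4*(1 - 2*sin(t))*cos(t)/(sin(t)^2 - sin(t) + 2)^2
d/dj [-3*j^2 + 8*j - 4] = 8 - 6*j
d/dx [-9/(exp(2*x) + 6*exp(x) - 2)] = 18*(exp(x) + 3)*exp(x)/(exp(2*x) + 6*exp(x) - 2)^2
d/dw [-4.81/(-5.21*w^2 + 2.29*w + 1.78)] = (11.0149 - 50.1202*w)/(-5.21*w^2 + 2.29*w + 1.78)^2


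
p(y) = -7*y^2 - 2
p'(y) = -14*y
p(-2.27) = -38.07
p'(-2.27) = 31.78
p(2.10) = -32.87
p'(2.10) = -29.40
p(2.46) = -44.36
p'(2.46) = -34.44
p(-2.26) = -37.75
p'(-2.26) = 31.64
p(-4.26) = -129.03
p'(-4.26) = 59.64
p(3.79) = -102.55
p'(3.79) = -53.06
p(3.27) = -76.85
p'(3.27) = -45.78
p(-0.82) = -6.71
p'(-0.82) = 11.48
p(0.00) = -2.00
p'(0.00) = 0.00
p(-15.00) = -1577.00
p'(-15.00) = 210.00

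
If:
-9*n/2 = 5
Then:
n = -10/9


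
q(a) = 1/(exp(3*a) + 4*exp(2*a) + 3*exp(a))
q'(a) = (-3*exp(3*a) - 8*exp(2*a) - 3*exp(a))/(exp(3*a) + 4*exp(2*a) + 3*exp(a))^2 = (-3*exp(2*a) - 8*exp(a) - 3)*exp(-a)/(exp(2*a) + 4*exp(a) + 3)^2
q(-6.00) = 134.03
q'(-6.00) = -134.48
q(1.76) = 0.00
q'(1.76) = -0.01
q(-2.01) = 2.10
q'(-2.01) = -2.44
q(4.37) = 0.00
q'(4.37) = -0.00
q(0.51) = 0.05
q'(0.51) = -0.10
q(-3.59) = 11.65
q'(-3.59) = -12.07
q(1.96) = 0.00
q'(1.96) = -0.00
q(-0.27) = 0.20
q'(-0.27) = -0.32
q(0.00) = 0.12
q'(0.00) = -0.22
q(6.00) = 0.00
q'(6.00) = 0.00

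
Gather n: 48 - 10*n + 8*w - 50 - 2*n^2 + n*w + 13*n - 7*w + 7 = -2*n^2 + n*(w + 3) + w + 5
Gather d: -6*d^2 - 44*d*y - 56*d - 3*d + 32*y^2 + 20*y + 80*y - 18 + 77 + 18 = -6*d^2 + d*(-44*y - 59) + 32*y^2 + 100*y + 77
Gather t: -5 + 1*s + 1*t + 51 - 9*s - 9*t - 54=-8*s - 8*t - 8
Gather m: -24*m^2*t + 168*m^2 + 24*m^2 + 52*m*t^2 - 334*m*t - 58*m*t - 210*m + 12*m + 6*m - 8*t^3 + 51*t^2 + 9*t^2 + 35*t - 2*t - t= m^2*(192 - 24*t) + m*(52*t^2 - 392*t - 192) - 8*t^3 + 60*t^2 + 32*t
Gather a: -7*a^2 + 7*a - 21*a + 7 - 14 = -7*a^2 - 14*a - 7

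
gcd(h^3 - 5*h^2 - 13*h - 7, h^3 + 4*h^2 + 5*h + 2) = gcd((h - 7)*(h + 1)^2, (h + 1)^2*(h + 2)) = h^2 + 2*h + 1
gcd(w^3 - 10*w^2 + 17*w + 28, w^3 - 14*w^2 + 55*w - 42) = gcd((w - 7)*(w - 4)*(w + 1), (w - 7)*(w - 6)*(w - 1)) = w - 7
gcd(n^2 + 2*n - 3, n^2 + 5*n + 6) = n + 3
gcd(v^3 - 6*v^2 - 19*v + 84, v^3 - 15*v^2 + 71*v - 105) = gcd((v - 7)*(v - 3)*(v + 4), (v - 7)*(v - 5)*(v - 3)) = v^2 - 10*v + 21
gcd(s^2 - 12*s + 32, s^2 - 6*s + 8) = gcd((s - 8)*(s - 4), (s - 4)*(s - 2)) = s - 4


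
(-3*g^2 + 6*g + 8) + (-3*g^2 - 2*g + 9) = -6*g^2 + 4*g + 17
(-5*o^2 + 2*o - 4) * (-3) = 15*o^2 - 6*o + 12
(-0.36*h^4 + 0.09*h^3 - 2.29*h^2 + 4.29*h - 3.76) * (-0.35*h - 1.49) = 0.126*h^5 + 0.5049*h^4 + 0.6674*h^3 + 1.9106*h^2 - 5.0761*h + 5.6024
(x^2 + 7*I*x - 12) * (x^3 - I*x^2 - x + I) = x^5 + 6*I*x^4 - 6*x^3 + 6*I*x^2 + 5*x - 12*I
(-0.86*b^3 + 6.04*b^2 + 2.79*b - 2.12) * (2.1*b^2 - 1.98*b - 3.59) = -1.806*b^5 + 14.3868*b^4 - 3.0128*b^3 - 31.6598*b^2 - 5.8185*b + 7.6108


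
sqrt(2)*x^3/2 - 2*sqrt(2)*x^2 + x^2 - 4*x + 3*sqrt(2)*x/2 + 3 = (x - 3)*(x - 1)*(sqrt(2)*x/2 + 1)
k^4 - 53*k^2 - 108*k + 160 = (k - 8)*(k - 1)*(k + 4)*(k + 5)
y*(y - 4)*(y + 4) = y^3 - 16*y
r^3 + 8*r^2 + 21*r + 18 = (r + 2)*(r + 3)^2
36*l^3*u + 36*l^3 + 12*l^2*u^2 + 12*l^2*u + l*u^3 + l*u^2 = (6*l + u)^2*(l*u + l)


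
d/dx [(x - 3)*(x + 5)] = 2*x + 2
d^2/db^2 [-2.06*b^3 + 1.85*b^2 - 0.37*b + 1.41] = 3.7 - 12.36*b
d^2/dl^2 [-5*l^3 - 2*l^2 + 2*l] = -30*l - 4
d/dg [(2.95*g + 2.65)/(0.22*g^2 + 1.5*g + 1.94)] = (-0.649*g^2 - 1.166*g + 1.748)/(0.0484*g^4 + 0.66*g^3 + 3.1036*g^2 + 5.82*g + 3.7636)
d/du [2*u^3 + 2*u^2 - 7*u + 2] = 6*u^2 + 4*u - 7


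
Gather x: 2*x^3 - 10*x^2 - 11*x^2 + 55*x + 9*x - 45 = 2*x^3 - 21*x^2 + 64*x - 45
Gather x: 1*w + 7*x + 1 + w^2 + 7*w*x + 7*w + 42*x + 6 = w^2 + 8*w + x*(7*w + 49) + 7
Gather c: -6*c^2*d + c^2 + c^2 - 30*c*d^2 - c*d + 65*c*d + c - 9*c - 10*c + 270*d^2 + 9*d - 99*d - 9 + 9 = c^2*(2 - 6*d) + c*(-30*d^2 + 64*d - 18) + 270*d^2 - 90*d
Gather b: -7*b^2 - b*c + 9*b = -7*b^2 + b*(9 - c)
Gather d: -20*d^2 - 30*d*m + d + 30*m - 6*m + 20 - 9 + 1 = -20*d^2 + d*(1 - 30*m) + 24*m + 12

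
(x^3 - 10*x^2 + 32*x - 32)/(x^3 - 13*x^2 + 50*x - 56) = (x - 4)/(x - 7)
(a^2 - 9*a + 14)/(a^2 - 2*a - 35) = (a - 2)/(a + 5)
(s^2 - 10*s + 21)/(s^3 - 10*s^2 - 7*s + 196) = (s - 3)/(s^2 - 3*s - 28)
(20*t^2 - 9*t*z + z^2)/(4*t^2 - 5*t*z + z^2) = (-5*t + z)/(-t + z)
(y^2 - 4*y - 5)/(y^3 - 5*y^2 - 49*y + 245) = (y + 1)/(y^2 - 49)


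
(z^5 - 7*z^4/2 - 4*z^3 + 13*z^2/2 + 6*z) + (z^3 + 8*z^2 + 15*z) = z^5 - 7*z^4/2 - 3*z^3 + 29*z^2/2 + 21*z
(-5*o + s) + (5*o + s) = 2*s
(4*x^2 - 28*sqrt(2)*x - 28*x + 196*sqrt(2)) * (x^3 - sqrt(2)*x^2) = 4*x^5 - 32*sqrt(2)*x^4 - 28*x^4 + 56*x^3 + 224*sqrt(2)*x^3 - 392*x^2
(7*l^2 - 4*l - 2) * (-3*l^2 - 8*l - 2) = -21*l^4 - 44*l^3 + 24*l^2 + 24*l + 4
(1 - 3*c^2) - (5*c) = -3*c^2 - 5*c + 1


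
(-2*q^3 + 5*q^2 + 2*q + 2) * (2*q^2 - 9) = -4*q^5 + 10*q^4 + 22*q^3 - 41*q^2 - 18*q - 18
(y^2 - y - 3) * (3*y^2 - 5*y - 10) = 3*y^4 - 8*y^3 - 14*y^2 + 25*y + 30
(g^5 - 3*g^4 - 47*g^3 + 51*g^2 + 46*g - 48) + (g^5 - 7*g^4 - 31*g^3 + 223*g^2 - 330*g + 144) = 2*g^5 - 10*g^4 - 78*g^3 + 274*g^2 - 284*g + 96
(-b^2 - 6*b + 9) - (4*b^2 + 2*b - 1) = -5*b^2 - 8*b + 10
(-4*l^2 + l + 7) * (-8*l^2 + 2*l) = 32*l^4 - 16*l^3 - 54*l^2 + 14*l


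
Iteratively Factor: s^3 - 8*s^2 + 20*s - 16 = (s - 2)*(s^2 - 6*s + 8) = (s - 2)^2*(s - 4)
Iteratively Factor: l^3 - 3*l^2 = (l)*(l^2 - 3*l) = l*(l - 3)*(l)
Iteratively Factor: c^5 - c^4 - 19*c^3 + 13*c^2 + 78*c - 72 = (c - 4)*(c^4 + 3*c^3 - 7*c^2 - 15*c + 18) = (c - 4)*(c - 1)*(c^3 + 4*c^2 - 3*c - 18) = (c - 4)*(c - 2)*(c - 1)*(c^2 + 6*c + 9) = (c - 4)*(c - 2)*(c - 1)*(c + 3)*(c + 3)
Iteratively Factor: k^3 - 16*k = (k)*(k^2 - 16) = k*(k - 4)*(k + 4)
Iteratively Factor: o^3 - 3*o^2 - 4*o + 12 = (o + 2)*(o^2 - 5*o + 6) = (o - 3)*(o + 2)*(o - 2)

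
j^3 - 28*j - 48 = (j - 6)*(j + 2)*(j + 4)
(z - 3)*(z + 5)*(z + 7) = z^3 + 9*z^2 - z - 105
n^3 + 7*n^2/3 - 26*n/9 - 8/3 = (n - 4/3)*(n + 2/3)*(n + 3)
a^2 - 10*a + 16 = (a - 8)*(a - 2)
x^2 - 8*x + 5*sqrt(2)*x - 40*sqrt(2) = (x - 8)*(x + 5*sqrt(2))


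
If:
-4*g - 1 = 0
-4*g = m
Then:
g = -1/4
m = 1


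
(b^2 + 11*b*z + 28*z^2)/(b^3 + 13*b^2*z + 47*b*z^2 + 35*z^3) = (b + 4*z)/(b^2 + 6*b*z + 5*z^2)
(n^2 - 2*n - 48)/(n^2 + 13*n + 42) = (n - 8)/(n + 7)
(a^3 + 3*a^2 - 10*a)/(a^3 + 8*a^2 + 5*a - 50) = a/(a + 5)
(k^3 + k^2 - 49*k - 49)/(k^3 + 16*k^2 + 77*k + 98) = (k^2 - 6*k - 7)/(k^2 + 9*k + 14)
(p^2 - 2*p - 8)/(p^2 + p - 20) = (p + 2)/(p + 5)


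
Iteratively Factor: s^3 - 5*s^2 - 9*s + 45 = (s + 3)*(s^2 - 8*s + 15) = (s - 3)*(s + 3)*(s - 5)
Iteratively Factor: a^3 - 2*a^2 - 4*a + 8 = (a - 2)*(a^2 - 4) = (a - 2)*(a + 2)*(a - 2)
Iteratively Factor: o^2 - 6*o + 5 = (o - 5)*(o - 1)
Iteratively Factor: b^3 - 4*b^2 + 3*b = (b - 1)*(b^2 - 3*b) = (b - 3)*(b - 1)*(b)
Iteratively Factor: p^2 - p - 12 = (p - 4)*(p + 3)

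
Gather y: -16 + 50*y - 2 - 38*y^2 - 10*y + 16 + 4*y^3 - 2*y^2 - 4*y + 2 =4*y^3 - 40*y^2 + 36*y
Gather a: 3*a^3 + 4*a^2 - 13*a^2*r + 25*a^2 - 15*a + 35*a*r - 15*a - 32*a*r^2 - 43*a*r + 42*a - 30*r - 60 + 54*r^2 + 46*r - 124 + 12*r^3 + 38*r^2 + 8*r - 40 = 3*a^3 + a^2*(29 - 13*r) + a*(-32*r^2 - 8*r + 12) + 12*r^3 + 92*r^2 + 24*r - 224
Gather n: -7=-7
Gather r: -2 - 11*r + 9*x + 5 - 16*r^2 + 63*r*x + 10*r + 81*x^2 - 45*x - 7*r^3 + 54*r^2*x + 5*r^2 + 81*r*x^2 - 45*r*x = -7*r^3 + r^2*(54*x - 11) + r*(81*x^2 + 18*x - 1) + 81*x^2 - 36*x + 3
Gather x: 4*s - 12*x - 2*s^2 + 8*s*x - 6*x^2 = -2*s^2 + 4*s - 6*x^2 + x*(8*s - 12)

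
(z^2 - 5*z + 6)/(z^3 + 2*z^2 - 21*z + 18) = (z - 2)/(z^2 + 5*z - 6)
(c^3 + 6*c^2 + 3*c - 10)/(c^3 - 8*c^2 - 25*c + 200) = (c^2 + c - 2)/(c^2 - 13*c + 40)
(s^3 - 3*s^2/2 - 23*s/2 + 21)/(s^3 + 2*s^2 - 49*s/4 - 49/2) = 2*(s^2 - 5*s + 6)/(2*s^2 - 3*s - 14)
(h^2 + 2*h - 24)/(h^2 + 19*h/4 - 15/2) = 4*(h - 4)/(4*h - 5)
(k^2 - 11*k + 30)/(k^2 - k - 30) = (k - 5)/(k + 5)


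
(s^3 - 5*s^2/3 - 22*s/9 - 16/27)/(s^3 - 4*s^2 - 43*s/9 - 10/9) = (s - 8/3)/(s - 5)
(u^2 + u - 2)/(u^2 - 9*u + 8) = (u + 2)/(u - 8)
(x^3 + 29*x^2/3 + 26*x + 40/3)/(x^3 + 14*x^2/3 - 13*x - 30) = (3*x^3 + 29*x^2 + 78*x + 40)/(3*x^3 + 14*x^2 - 39*x - 90)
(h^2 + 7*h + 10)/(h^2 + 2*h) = (h + 5)/h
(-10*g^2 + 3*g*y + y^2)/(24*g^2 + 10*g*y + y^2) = (-10*g^2 + 3*g*y + y^2)/(24*g^2 + 10*g*y + y^2)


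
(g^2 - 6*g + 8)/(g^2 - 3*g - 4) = (g - 2)/(g + 1)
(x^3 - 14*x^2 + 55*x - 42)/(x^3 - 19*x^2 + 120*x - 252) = (x - 1)/(x - 6)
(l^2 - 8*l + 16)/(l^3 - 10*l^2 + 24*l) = (l - 4)/(l*(l - 6))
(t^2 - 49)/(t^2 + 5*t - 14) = (t - 7)/(t - 2)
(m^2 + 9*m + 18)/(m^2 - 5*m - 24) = (m + 6)/(m - 8)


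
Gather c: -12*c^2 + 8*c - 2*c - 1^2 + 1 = -12*c^2 + 6*c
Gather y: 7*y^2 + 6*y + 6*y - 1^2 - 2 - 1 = 7*y^2 + 12*y - 4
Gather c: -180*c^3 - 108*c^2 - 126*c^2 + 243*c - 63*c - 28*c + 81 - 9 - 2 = -180*c^3 - 234*c^2 + 152*c + 70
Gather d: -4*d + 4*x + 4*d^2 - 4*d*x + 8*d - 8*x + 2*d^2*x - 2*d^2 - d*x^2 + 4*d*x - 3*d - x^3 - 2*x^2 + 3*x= d^2*(2*x + 2) + d*(1 - x^2) - x^3 - 2*x^2 - x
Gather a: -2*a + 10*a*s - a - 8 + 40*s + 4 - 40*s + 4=a*(10*s - 3)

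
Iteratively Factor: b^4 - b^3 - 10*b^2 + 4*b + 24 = (b - 2)*(b^3 + b^2 - 8*b - 12) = (b - 3)*(b - 2)*(b^2 + 4*b + 4) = (b - 3)*(b - 2)*(b + 2)*(b + 2)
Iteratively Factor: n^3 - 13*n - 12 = (n - 4)*(n^2 + 4*n + 3) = (n - 4)*(n + 3)*(n + 1)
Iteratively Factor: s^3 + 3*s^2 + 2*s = (s + 2)*(s^2 + s) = s*(s + 2)*(s + 1)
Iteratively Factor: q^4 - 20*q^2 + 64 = (q - 4)*(q^3 + 4*q^2 - 4*q - 16) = (q - 4)*(q + 2)*(q^2 + 2*q - 8) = (q - 4)*(q - 2)*(q + 2)*(q + 4)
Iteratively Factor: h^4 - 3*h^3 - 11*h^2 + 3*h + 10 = (h - 5)*(h^3 + 2*h^2 - h - 2) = (h - 5)*(h - 1)*(h^2 + 3*h + 2) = (h - 5)*(h - 1)*(h + 1)*(h + 2)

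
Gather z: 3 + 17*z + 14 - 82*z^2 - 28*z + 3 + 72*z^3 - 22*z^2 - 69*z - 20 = 72*z^3 - 104*z^2 - 80*z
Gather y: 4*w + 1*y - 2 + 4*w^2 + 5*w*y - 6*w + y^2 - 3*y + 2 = 4*w^2 - 2*w + y^2 + y*(5*w - 2)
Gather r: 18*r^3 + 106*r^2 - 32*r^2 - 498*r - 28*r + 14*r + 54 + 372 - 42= 18*r^3 + 74*r^2 - 512*r + 384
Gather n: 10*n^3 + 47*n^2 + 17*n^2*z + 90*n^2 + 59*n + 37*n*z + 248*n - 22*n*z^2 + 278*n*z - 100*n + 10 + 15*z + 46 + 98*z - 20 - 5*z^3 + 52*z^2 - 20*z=10*n^3 + n^2*(17*z + 137) + n*(-22*z^2 + 315*z + 207) - 5*z^3 + 52*z^2 + 93*z + 36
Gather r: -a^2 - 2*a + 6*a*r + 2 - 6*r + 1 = -a^2 - 2*a + r*(6*a - 6) + 3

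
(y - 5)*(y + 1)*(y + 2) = y^3 - 2*y^2 - 13*y - 10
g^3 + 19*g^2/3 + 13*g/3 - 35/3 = (g - 1)*(g + 7/3)*(g + 5)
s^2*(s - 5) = s^3 - 5*s^2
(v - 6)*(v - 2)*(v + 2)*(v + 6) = v^4 - 40*v^2 + 144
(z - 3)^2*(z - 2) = z^3 - 8*z^2 + 21*z - 18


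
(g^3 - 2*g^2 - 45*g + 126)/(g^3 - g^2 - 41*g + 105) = (g - 6)/(g - 5)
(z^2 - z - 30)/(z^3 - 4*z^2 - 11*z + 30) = (z^2 - z - 30)/(z^3 - 4*z^2 - 11*z + 30)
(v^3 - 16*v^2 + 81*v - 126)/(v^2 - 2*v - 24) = (v^2 - 10*v + 21)/(v + 4)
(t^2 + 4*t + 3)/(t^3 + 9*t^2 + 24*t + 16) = (t + 3)/(t^2 + 8*t + 16)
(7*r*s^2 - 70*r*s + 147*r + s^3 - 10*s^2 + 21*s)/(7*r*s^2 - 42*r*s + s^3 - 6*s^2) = (s^2 - 10*s + 21)/(s*(s - 6))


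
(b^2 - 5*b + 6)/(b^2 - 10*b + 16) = (b - 3)/(b - 8)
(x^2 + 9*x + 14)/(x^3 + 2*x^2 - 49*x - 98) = 1/(x - 7)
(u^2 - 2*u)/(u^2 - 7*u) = (u - 2)/(u - 7)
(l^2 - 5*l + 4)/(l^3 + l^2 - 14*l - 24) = (l - 1)/(l^2 + 5*l + 6)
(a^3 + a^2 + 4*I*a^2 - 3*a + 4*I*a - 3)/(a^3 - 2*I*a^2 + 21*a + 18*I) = (a + 1)/(a - 6*I)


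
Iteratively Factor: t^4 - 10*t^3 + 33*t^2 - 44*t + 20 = (t - 2)*(t^3 - 8*t^2 + 17*t - 10) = (t - 2)*(t - 1)*(t^2 - 7*t + 10) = (t - 2)^2*(t - 1)*(t - 5)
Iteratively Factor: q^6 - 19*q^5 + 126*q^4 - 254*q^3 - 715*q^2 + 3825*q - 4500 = (q - 5)*(q^5 - 14*q^4 + 56*q^3 + 26*q^2 - 585*q + 900) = (q - 5)^2*(q^4 - 9*q^3 + 11*q^2 + 81*q - 180) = (q - 5)^2*(q - 4)*(q^3 - 5*q^2 - 9*q + 45) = (q - 5)^2*(q - 4)*(q + 3)*(q^2 - 8*q + 15) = (q - 5)^3*(q - 4)*(q + 3)*(q - 3)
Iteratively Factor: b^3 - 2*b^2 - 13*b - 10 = (b + 2)*(b^2 - 4*b - 5) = (b - 5)*(b + 2)*(b + 1)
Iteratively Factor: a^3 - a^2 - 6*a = (a + 2)*(a^2 - 3*a) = (a - 3)*(a + 2)*(a)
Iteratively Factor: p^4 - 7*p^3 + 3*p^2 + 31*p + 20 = (p + 1)*(p^3 - 8*p^2 + 11*p + 20) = (p + 1)^2*(p^2 - 9*p + 20) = (p - 4)*(p + 1)^2*(p - 5)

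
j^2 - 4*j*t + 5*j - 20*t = (j + 5)*(j - 4*t)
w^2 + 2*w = w*(w + 2)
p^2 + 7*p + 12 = (p + 3)*(p + 4)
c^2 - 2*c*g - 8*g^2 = (c - 4*g)*(c + 2*g)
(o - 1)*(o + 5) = o^2 + 4*o - 5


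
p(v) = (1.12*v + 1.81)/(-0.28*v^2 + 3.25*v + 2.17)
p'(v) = (0.56*v - 3.25)*(1.12*v + 1.81)/(-0.28*v^2 + 3.25*v + 2.17)^2 + 1.12/(-0.28*v^2 + 3.25*v + 2.17) = (0.3136*v^2 + 1.0136*v - 3.4521)/(0.0784*v^4 - 1.82*v^3 + 9.3473*v^2 + 14.105*v + 4.7089)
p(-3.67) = 0.17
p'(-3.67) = -0.02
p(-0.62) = 23.55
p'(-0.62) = -1764.91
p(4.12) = 0.59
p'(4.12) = 0.05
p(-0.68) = -6.19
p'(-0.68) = -139.14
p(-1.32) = -0.13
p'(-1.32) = -0.62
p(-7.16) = 0.18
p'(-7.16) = 0.00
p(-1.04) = -0.43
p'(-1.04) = -1.82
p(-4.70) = 0.18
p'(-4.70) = -0.00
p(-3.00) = 0.15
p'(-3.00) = -0.04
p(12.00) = 17.94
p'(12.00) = 74.56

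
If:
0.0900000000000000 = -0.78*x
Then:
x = -0.12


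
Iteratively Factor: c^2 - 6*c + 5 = (c - 5)*(c - 1)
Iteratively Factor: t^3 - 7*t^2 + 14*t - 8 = (t - 4)*(t^2 - 3*t + 2) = (t - 4)*(t - 2)*(t - 1)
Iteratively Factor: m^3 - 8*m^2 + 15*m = (m - 5)*(m^2 - 3*m) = (m - 5)*(m - 3)*(m)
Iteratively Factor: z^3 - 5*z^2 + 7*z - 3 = (z - 3)*(z^2 - 2*z + 1) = (z - 3)*(z - 1)*(z - 1)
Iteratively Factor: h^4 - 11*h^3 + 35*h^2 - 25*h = (h - 5)*(h^3 - 6*h^2 + 5*h) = (h - 5)*(h - 1)*(h^2 - 5*h) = (h - 5)^2*(h - 1)*(h)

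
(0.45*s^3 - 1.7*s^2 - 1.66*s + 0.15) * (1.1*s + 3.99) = 0.495*s^4 - 0.0745*s^3 - 8.609*s^2 - 6.4584*s + 0.5985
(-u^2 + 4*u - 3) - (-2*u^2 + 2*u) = u^2 + 2*u - 3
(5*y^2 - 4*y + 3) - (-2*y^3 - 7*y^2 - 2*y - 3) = 2*y^3 + 12*y^2 - 2*y + 6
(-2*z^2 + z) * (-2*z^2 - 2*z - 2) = 4*z^4 + 2*z^3 + 2*z^2 - 2*z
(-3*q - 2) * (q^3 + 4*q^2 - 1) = -3*q^4 - 14*q^3 - 8*q^2 + 3*q + 2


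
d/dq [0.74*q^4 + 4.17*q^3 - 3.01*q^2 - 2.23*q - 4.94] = 2.96*q^3 + 12.51*q^2 - 6.02*q - 2.23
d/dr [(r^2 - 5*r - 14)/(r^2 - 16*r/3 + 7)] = 3*(-r^2 + 126*r - 329)/(9*r^4 - 96*r^3 + 382*r^2 - 672*r + 441)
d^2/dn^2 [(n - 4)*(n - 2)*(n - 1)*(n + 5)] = 12*n^2 - 12*n - 42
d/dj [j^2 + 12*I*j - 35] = 2*j + 12*I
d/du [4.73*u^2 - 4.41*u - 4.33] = 9.46*u - 4.41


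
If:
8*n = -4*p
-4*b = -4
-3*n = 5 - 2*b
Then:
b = 1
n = -1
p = 2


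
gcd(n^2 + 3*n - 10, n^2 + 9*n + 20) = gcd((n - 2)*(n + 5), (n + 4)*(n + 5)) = n + 5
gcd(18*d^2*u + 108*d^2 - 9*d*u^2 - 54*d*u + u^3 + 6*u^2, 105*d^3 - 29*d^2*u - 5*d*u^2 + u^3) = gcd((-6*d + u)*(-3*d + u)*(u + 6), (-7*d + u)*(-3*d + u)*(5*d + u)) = -3*d + u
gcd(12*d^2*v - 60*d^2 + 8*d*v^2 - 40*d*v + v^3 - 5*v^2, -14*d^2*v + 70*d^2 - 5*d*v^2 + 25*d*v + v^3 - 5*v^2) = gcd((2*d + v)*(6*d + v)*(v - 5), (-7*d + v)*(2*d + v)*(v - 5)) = 2*d*v - 10*d + v^2 - 5*v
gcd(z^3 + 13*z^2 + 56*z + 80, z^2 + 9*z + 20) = z^2 + 9*z + 20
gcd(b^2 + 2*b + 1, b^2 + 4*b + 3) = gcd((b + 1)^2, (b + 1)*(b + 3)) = b + 1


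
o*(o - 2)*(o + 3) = o^3 + o^2 - 6*o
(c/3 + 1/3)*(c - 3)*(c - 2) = c^3/3 - 4*c^2/3 + c/3 + 2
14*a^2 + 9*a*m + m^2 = (2*a + m)*(7*a + m)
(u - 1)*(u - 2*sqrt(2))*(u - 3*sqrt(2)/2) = u^3 - 7*sqrt(2)*u^2/2 - u^2 + 7*sqrt(2)*u/2 + 6*u - 6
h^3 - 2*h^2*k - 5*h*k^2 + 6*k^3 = (h - 3*k)*(h - k)*(h + 2*k)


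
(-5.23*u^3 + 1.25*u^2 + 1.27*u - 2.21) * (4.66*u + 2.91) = -24.3718*u^4 - 9.3943*u^3 + 9.5557*u^2 - 6.6029*u - 6.4311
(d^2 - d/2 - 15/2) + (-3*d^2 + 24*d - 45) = -2*d^2 + 47*d/2 - 105/2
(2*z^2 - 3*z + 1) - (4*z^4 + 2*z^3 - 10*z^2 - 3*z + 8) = -4*z^4 - 2*z^3 + 12*z^2 - 7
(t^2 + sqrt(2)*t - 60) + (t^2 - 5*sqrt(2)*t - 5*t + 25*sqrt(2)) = 2*t^2 - 4*sqrt(2)*t - 5*t - 60 + 25*sqrt(2)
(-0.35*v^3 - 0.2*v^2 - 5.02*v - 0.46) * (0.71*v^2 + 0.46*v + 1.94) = -0.2485*v^5 - 0.303*v^4 - 4.3352*v^3 - 3.0238*v^2 - 9.9504*v - 0.8924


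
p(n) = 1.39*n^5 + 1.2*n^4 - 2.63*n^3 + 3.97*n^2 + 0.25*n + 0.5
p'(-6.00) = 7638.97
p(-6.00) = -8543.44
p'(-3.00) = 338.77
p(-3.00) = -134.08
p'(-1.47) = -11.27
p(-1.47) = 13.13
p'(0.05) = 0.63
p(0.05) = 0.52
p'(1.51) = 46.91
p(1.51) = 18.03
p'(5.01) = 4824.20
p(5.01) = 4914.05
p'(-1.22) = -14.50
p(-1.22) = 9.78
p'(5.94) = 9427.31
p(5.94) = 11363.68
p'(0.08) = 0.84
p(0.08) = 0.54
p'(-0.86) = -11.67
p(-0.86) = 4.90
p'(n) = 6.95*n^4 + 4.8*n^3 - 7.89*n^2 + 7.94*n + 0.25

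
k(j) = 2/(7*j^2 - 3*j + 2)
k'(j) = 2*(3 - 14*j)/(7*j^2 - 3*j + 2)^2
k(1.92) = 0.09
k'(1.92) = -0.10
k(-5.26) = 0.01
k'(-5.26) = 0.00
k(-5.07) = 0.01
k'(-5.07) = 0.00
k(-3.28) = 0.02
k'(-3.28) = 0.01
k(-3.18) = 0.02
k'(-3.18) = 0.01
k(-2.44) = 0.04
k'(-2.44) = 0.03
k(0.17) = 1.18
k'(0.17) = 0.43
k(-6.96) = 0.01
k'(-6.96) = 0.00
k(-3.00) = 0.03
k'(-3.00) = 0.02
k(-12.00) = 0.00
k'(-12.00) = 0.00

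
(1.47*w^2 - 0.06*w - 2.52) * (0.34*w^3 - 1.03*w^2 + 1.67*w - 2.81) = 0.4998*w^5 - 1.5345*w^4 + 1.6599*w^3 - 1.6353*w^2 - 4.0398*w + 7.0812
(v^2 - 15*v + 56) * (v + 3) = v^3 - 12*v^2 + 11*v + 168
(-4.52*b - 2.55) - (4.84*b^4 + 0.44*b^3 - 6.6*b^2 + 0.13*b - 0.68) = -4.84*b^4 - 0.44*b^3 + 6.6*b^2 - 4.65*b - 1.87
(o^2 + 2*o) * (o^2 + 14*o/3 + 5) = o^4 + 20*o^3/3 + 43*o^2/3 + 10*o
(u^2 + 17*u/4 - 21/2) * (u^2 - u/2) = u^4 + 15*u^3/4 - 101*u^2/8 + 21*u/4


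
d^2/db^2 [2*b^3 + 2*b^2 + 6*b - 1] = 12*b + 4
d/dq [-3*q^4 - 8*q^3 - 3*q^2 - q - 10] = -12*q^3 - 24*q^2 - 6*q - 1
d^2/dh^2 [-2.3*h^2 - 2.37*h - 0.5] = -4.60000000000000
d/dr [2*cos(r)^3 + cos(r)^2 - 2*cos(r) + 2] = 2*(-3*cos(r)^2 - cos(r) + 1)*sin(r)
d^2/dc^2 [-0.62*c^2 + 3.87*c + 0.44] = -1.24000000000000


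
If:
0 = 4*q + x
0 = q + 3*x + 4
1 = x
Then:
No Solution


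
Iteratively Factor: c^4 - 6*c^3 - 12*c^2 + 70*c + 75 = (c - 5)*(c^3 - c^2 - 17*c - 15) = (c - 5)*(c + 3)*(c^2 - 4*c - 5) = (c - 5)^2*(c + 3)*(c + 1)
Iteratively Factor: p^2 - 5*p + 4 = (p - 4)*(p - 1)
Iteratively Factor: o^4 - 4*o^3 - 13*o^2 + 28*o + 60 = (o - 5)*(o^3 + o^2 - 8*o - 12) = (o - 5)*(o - 3)*(o^2 + 4*o + 4) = (o - 5)*(o - 3)*(o + 2)*(o + 2)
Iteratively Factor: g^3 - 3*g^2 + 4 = (g + 1)*(g^2 - 4*g + 4) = (g - 2)*(g + 1)*(g - 2)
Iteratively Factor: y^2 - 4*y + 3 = (y - 3)*(y - 1)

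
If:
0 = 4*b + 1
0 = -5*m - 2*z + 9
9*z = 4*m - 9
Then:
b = -1/4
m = 99/53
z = -9/53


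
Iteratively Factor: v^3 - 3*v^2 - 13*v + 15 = (v - 5)*(v^2 + 2*v - 3) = (v - 5)*(v - 1)*(v + 3)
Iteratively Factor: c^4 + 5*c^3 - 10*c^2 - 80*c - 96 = (c + 3)*(c^3 + 2*c^2 - 16*c - 32) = (c + 3)*(c + 4)*(c^2 - 2*c - 8) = (c - 4)*(c + 3)*(c + 4)*(c + 2)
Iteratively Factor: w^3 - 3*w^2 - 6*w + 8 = (w + 2)*(w^2 - 5*w + 4) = (w - 1)*(w + 2)*(w - 4)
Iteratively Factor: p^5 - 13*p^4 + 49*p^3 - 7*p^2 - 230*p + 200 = (p - 1)*(p^4 - 12*p^3 + 37*p^2 + 30*p - 200) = (p - 5)*(p - 1)*(p^3 - 7*p^2 + 2*p + 40) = (p - 5)*(p - 4)*(p - 1)*(p^2 - 3*p - 10) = (p - 5)*(p - 4)*(p - 1)*(p + 2)*(p - 5)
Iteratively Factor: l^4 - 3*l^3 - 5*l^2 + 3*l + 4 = (l - 1)*(l^3 - 2*l^2 - 7*l - 4) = (l - 1)*(l + 1)*(l^2 - 3*l - 4) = (l - 4)*(l - 1)*(l + 1)*(l + 1)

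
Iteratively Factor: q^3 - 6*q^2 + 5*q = (q - 5)*(q^2 - q) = (q - 5)*(q - 1)*(q)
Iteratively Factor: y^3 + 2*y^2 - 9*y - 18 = (y - 3)*(y^2 + 5*y + 6) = (y - 3)*(y + 2)*(y + 3)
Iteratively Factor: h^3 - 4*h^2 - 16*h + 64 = (h + 4)*(h^2 - 8*h + 16) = (h - 4)*(h + 4)*(h - 4)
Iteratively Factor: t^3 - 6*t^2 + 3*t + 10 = (t - 5)*(t^2 - t - 2) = (t - 5)*(t - 2)*(t + 1)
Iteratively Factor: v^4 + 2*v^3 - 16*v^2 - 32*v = (v - 4)*(v^3 + 6*v^2 + 8*v) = (v - 4)*(v + 2)*(v^2 + 4*v) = v*(v - 4)*(v + 2)*(v + 4)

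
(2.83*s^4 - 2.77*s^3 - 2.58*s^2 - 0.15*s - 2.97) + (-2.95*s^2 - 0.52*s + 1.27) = 2.83*s^4 - 2.77*s^3 - 5.53*s^2 - 0.67*s - 1.7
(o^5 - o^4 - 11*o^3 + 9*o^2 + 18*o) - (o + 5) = o^5 - o^4 - 11*o^3 + 9*o^2 + 17*o - 5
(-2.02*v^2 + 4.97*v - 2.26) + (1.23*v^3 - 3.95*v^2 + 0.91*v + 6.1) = 1.23*v^3 - 5.97*v^2 + 5.88*v + 3.84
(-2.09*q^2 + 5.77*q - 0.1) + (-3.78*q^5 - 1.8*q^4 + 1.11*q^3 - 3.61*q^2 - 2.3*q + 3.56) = -3.78*q^5 - 1.8*q^4 + 1.11*q^3 - 5.7*q^2 + 3.47*q + 3.46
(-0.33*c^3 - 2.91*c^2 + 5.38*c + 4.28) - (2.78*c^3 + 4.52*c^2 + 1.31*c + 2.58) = -3.11*c^3 - 7.43*c^2 + 4.07*c + 1.7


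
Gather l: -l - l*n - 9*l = l*(-n - 10)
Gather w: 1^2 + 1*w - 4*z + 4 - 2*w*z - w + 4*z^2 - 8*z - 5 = -2*w*z + 4*z^2 - 12*z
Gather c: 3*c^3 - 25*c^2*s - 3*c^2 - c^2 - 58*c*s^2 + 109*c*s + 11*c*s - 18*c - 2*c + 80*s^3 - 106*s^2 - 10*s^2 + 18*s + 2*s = 3*c^3 + c^2*(-25*s - 4) + c*(-58*s^2 + 120*s - 20) + 80*s^3 - 116*s^2 + 20*s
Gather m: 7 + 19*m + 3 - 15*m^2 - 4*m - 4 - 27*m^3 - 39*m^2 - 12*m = -27*m^3 - 54*m^2 + 3*m + 6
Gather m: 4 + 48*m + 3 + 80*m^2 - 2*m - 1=80*m^2 + 46*m + 6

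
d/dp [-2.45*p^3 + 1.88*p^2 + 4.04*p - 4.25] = -7.35*p^2 + 3.76*p + 4.04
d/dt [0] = 0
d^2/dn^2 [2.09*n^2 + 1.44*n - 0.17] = 4.18000000000000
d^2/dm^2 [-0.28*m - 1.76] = 0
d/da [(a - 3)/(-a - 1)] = -4/(a + 1)^2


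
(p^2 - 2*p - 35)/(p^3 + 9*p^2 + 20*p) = (p - 7)/(p*(p + 4))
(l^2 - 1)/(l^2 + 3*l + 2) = (l - 1)/(l + 2)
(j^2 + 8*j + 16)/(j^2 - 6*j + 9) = (j^2 + 8*j + 16)/(j^2 - 6*j + 9)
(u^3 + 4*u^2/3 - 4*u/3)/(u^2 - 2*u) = (3*u^2 + 4*u - 4)/(3*(u - 2))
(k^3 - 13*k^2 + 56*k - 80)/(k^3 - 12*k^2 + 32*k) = (k^2 - 9*k + 20)/(k*(k - 8))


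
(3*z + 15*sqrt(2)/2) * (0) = 0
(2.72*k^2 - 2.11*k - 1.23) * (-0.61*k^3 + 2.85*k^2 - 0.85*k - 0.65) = -1.6592*k^5 + 9.0391*k^4 - 7.5752*k^3 - 3.48*k^2 + 2.417*k + 0.7995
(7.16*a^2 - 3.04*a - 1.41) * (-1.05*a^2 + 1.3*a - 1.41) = -7.518*a^4 + 12.5*a^3 - 12.5671*a^2 + 2.4534*a + 1.9881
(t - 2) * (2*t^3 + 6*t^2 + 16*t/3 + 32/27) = 2*t^4 + 2*t^3 - 20*t^2/3 - 256*t/27 - 64/27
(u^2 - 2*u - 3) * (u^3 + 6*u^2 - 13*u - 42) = u^5 + 4*u^4 - 28*u^3 - 34*u^2 + 123*u + 126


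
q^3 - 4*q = q*(q - 2)*(q + 2)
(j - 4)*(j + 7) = j^2 + 3*j - 28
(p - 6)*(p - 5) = p^2 - 11*p + 30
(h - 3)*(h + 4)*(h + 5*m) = h^3 + 5*h^2*m + h^2 + 5*h*m - 12*h - 60*m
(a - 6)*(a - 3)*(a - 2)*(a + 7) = a^4 - 4*a^3 - 41*a^2 + 216*a - 252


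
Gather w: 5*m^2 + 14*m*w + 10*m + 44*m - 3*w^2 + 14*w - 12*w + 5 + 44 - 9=5*m^2 + 54*m - 3*w^2 + w*(14*m + 2) + 40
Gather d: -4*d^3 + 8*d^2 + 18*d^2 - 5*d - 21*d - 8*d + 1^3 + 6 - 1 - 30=-4*d^3 + 26*d^2 - 34*d - 24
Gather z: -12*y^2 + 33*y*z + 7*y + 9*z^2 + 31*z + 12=-12*y^2 + 7*y + 9*z^2 + z*(33*y + 31) + 12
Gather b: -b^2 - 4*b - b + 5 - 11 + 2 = -b^2 - 5*b - 4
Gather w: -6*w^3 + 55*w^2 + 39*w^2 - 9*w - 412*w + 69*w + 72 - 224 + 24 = -6*w^3 + 94*w^2 - 352*w - 128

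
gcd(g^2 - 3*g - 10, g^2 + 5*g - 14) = 1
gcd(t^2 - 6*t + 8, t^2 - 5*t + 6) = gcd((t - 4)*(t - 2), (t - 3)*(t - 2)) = t - 2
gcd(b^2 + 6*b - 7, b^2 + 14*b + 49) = b + 7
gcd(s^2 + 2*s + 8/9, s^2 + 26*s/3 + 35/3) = 1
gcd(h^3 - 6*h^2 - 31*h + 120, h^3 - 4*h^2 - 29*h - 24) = h - 8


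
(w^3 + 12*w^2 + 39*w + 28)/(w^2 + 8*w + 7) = w + 4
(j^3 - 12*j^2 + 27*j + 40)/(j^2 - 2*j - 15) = (j^2 - 7*j - 8)/(j + 3)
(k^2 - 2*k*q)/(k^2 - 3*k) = (k - 2*q)/(k - 3)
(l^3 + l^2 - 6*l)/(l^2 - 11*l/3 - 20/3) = 3*l*(-l^2 - l + 6)/(-3*l^2 + 11*l + 20)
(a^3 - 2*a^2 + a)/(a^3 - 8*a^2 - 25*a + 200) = a*(a^2 - 2*a + 1)/(a^3 - 8*a^2 - 25*a + 200)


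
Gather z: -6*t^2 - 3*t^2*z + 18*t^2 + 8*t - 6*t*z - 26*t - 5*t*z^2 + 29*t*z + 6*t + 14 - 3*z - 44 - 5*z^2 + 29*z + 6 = 12*t^2 - 12*t + z^2*(-5*t - 5) + z*(-3*t^2 + 23*t + 26) - 24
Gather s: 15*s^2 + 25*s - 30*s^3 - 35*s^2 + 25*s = -30*s^3 - 20*s^2 + 50*s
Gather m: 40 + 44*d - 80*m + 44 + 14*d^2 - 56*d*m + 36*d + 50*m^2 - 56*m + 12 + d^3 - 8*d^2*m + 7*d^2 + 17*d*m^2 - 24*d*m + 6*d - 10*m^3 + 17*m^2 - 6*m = d^3 + 21*d^2 + 86*d - 10*m^3 + m^2*(17*d + 67) + m*(-8*d^2 - 80*d - 142) + 96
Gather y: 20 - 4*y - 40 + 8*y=4*y - 20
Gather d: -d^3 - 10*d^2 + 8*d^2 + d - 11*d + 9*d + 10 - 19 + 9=-d^3 - 2*d^2 - d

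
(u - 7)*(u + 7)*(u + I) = u^3 + I*u^2 - 49*u - 49*I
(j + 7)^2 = j^2 + 14*j + 49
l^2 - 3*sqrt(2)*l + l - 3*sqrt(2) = (l + 1)*(l - 3*sqrt(2))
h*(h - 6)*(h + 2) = h^3 - 4*h^2 - 12*h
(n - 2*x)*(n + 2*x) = n^2 - 4*x^2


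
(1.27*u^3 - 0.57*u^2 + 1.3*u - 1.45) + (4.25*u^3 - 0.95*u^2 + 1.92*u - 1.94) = 5.52*u^3 - 1.52*u^2 + 3.22*u - 3.39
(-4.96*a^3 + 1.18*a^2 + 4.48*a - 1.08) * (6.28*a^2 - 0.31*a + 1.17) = -31.1488*a^5 + 8.948*a^4 + 21.9654*a^3 - 6.7906*a^2 + 5.5764*a - 1.2636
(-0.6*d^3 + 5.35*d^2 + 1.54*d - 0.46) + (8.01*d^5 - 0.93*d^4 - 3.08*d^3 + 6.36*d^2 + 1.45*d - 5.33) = 8.01*d^5 - 0.93*d^4 - 3.68*d^3 + 11.71*d^2 + 2.99*d - 5.79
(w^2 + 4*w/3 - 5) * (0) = 0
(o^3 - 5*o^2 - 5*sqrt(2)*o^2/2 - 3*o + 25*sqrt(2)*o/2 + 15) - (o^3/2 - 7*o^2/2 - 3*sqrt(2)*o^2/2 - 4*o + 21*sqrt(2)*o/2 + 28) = o^3/2 - 3*o^2/2 - sqrt(2)*o^2 + o + 2*sqrt(2)*o - 13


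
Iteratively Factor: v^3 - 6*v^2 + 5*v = (v - 5)*(v^2 - v) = v*(v - 5)*(v - 1)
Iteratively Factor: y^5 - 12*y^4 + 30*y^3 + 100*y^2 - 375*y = (y - 5)*(y^4 - 7*y^3 - 5*y^2 + 75*y) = (y - 5)^2*(y^3 - 2*y^2 - 15*y) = (y - 5)^3*(y^2 + 3*y) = (y - 5)^3*(y + 3)*(y)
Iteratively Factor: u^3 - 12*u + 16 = (u + 4)*(u^2 - 4*u + 4) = (u - 2)*(u + 4)*(u - 2)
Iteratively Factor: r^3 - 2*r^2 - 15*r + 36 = (r - 3)*(r^2 + r - 12) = (r - 3)*(r + 4)*(r - 3)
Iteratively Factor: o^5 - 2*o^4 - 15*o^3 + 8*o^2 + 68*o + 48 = (o - 4)*(o^4 + 2*o^3 - 7*o^2 - 20*o - 12) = (o - 4)*(o + 1)*(o^3 + o^2 - 8*o - 12) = (o - 4)*(o + 1)*(o + 2)*(o^2 - o - 6) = (o - 4)*(o - 3)*(o + 1)*(o + 2)*(o + 2)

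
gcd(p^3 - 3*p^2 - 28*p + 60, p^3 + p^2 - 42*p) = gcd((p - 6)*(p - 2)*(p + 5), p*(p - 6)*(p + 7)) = p - 6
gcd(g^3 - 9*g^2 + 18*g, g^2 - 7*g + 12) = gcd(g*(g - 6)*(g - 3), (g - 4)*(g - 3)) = g - 3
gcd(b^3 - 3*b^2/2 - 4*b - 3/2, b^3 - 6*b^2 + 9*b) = b - 3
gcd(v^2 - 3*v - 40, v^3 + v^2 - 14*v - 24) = 1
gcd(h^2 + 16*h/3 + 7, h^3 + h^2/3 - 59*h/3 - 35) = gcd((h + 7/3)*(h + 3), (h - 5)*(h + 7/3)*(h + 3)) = h^2 + 16*h/3 + 7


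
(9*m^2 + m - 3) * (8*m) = 72*m^3 + 8*m^2 - 24*m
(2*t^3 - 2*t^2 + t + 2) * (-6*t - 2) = -12*t^4 + 8*t^3 - 2*t^2 - 14*t - 4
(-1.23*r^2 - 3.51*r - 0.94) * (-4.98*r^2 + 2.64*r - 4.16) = 6.1254*r^4 + 14.2326*r^3 + 0.531600000000002*r^2 + 12.12*r + 3.9104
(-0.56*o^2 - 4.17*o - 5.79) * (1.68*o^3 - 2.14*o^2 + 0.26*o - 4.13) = -0.9408*o^5 - 5.8072*o^4 - 0.949*o^3 + 13.6192*o^2 + 15.7167*o + 23.9127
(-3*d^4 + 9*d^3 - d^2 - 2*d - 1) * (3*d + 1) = -9*d^5 + 24*d^4 + 6*d^3 - 7*d^2 - 5*d - 1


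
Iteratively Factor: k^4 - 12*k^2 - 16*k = (k)*(k^3 - 12*k - 16) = k*(k + 2)*(k^2 - 2*k - 8) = k*(k - 4)*(k + 2)*(k + 2)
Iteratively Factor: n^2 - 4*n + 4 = (n - 2)*(n - 2)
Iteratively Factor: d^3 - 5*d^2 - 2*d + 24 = (d - 4)*(d^2 - d - 6) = (d - 4)*(d - 3)*(d + 2)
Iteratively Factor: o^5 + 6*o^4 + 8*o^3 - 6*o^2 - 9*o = (o - 1)*(o^4 + 7*o^3 + 15*o^2 + 9*o) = o*(o - 1)*(o^3 + 7*o^2 + 15*o + 9) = o*(o - 1)*(o + 3)*(o^2 + 4*o + 3) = o*(o - 1)*(o + 3)^2*(o + 1)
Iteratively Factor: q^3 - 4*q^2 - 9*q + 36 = (q + 3)*(q^2 - 7*q + 12) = (q - 3)*(q + 3)*(q - 4)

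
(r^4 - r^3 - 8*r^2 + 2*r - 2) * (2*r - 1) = 2*r^5 - 3*r^4 - 15*r^3 + 12*r^2 - 6*r + 2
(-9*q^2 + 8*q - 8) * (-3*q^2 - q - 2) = 27*q^4 - 15*q^3 + 34*q^2 - 8*q + 16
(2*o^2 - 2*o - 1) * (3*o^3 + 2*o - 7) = 6*o^5 - 6*o^4 + o^3 - 18*o^2 + 12*o + 7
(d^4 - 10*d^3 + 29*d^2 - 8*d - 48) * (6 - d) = -d^5 + 16*d^4 - 89*d^3 + 182*d^2 - 288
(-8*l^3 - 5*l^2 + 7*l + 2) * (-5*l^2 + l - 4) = 40*l^5 + 17*l^4 - 8*l^3 + 17*l^2 - 26*l - 8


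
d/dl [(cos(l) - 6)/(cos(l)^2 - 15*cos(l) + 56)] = (cos(l)^2 - 12*cos(l) + 34)*sin(l)/(cos(l)^2 - 15*cos(l) + 56)^2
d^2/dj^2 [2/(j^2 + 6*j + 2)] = 4*(-j^2 - 6*j + 4*(j + 3)^2 - 2)/(j^2 + 6*j + 2)^3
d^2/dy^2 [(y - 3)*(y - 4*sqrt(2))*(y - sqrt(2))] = 6*y - 10*sqrt(2) - 6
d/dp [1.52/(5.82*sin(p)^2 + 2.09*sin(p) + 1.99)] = -(17.6928*sin(p) + 3.1768)*cos(p)/(5.82*sin(p)^2 + 2.09*sin(p) + 1.99)^2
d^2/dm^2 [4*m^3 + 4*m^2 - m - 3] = 24*m + 8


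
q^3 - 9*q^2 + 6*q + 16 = (q - 8)*(q - 2)*(q + 1)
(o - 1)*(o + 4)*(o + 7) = o^3 + 10*o^2 + 17*o - 28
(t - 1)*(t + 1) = t^2 - 1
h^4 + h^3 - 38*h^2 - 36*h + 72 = (h - 6)*(h - 1)*(h + 2)*(h + 6)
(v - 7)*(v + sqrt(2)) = v^2 - 7*v + sqrt(2)*v - 7*sqrt(2)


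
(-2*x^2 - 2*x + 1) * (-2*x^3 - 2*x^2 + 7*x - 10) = 4*x^5 + 8*x^4 - 12*x^3 + 4*x^2 + 27*x - 10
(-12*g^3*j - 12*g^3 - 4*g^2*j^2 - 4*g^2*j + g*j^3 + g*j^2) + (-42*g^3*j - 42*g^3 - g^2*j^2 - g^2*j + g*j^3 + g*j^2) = -54*g^3*j - 54*g^3 - 5*g^2*j^2 - 5*g^2*j + 2*g*j^3 + 2*g*j^2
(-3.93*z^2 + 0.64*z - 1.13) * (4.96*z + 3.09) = -19.4928*z^3 - 8.9693*z^2 - 3.6272*z - 3.4917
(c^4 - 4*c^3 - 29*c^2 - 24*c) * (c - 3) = c^5 - 7*c^4 - 17*c^3 + 63*c^2 + 72*c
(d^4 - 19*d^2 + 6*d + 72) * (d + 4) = d^5 + 4*d^4 - 19*d^3 - 70*d^2 + 96*d + 288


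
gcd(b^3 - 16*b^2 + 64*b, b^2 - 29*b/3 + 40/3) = b - 8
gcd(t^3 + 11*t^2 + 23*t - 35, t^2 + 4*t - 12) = 1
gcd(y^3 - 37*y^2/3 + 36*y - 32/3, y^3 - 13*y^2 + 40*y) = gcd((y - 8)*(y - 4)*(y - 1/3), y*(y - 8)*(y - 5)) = y - 8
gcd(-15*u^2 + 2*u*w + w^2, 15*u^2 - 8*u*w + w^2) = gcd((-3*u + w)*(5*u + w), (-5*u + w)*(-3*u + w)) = 3*u - w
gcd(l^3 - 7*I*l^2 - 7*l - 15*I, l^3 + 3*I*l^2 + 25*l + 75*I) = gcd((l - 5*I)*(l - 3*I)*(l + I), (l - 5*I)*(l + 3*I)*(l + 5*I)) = l - 5*I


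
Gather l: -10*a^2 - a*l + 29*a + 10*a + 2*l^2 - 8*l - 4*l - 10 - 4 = -10*a^2 + 39*a + 2*l^2 + l*(-a - 12) - 14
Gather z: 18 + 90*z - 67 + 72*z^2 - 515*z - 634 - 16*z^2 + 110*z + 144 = 56*z^2 - 315*z - 539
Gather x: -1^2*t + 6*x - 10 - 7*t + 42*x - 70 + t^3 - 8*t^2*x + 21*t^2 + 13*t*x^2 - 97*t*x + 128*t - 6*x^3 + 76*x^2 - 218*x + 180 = t^3 + 21*t^2 + 120*t - 6*x^3 + x^2*(13*t + 76) + x*(-8*t^2 - 97*t - 170) + 100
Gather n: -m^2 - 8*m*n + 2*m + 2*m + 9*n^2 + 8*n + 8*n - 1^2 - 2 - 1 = -m^2 + 4*m + 9*n^2 + n*(16 - 8*m) - 4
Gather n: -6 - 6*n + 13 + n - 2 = 5 - 5*n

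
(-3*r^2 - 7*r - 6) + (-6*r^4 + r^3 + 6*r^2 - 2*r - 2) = -6*r^4 + r^3 + 3*r^2 - 9*r - 8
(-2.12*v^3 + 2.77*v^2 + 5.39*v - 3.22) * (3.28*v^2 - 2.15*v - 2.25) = -6.9536*v^5 + 13.6436*v^4 + 16.4937*v^3 - 28.3826*v^2 - 5.2045*v + 7.245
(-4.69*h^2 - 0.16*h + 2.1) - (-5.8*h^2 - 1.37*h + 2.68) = 1.11*h^2 + 1.21*h - 0.58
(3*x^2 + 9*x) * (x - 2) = 3*x^3 + 3*x^2 - 18*x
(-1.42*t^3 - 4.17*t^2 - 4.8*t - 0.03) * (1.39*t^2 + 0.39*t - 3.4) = -1.9738*t^5 - 6.3501*t^4 - 3.4703*t^3 + 12.2643*t^2 + 16.3083*t + 0.102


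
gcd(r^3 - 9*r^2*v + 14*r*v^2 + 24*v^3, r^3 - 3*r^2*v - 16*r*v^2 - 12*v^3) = r^2 - 5*r*v - 6*v^2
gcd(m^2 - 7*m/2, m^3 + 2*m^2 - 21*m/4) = m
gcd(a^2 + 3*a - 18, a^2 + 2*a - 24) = a + 6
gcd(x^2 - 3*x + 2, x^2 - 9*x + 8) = x - 1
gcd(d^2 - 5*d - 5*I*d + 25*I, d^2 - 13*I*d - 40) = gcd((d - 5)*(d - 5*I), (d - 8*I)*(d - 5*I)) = d - 5*I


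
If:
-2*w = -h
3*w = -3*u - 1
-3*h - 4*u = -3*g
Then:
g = 2*w/3 - 4/9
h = 2*w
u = -w - 1/3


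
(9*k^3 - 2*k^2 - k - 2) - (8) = 9*k^3 - 2*k^2 - k - 10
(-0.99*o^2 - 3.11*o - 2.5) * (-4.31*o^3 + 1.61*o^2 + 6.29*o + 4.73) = 4.2669*o^5 + 11.8102*o^4 - 0.459200000000002*o^3 - 28.2696*o^2 - 30.4353*o - 11.825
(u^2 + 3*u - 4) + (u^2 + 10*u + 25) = 2*u^2 + 13*u + 21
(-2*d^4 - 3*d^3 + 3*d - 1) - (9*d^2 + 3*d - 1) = -2*d^4 - 3*d^3 - 9*d^2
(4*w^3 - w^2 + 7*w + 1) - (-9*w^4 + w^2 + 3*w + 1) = 9*w^4 + 4*w^3 - 2*w^2 + 4*w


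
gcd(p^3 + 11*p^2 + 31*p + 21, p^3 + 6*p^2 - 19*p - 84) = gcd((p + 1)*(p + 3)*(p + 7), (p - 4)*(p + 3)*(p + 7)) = p^2 + 10*p + 21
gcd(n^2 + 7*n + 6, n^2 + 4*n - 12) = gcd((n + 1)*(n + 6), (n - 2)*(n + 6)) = n + 6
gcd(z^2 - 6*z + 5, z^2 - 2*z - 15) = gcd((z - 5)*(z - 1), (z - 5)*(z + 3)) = z - 5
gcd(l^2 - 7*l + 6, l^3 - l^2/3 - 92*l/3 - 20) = l - 6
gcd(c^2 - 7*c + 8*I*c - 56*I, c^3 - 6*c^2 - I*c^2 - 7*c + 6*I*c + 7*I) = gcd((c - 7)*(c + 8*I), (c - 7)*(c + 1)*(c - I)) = c - 7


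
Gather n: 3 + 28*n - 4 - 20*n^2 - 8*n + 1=-20*n^2 + 20*n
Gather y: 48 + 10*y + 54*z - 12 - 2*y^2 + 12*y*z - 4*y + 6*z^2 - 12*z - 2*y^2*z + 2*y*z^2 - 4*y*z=y^2*(-2*z - 2) + y*(2*z^2 + 8*z + 6) + 6*z^2 + 42*z + 36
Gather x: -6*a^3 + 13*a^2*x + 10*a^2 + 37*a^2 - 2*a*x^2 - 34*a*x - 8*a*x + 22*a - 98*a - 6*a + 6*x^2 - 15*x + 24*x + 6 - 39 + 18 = -6*a^3 + 47*a^2 - 82*a + x^2*(6 - 2*a) + x*(13*a^2 - 42*a + 9) - 15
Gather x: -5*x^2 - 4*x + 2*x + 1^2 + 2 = -5*x^2 - 2*x + 3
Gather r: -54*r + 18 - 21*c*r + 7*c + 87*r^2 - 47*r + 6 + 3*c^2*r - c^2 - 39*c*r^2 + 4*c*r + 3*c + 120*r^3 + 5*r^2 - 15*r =-c^2 + 10*c + 120*r^3 + r^2*(92 - 39*c) + r*(3*c^2 - 17*c - 116) + 24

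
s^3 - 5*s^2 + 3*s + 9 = (s - 3)^2*(s + 1)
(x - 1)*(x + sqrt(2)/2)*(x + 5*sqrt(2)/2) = x^3 - x^2 + 3*sqrt(2)*x^2 - 3*sqrt(2)*x + 5*x/2 - 5/2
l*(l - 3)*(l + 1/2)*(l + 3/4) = l^4 - 7*l^3/4 - 27*l^2/8 - 9*l/8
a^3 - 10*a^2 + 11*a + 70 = (a - 7)*(a - 5)*(a + 2)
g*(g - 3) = g^2 - 3*g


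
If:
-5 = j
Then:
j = -5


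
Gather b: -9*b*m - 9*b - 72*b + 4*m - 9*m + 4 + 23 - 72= b*(-9*m - 81) - 5*m - 45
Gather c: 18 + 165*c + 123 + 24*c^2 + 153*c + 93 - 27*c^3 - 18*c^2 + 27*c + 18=-27*c^3 + 6*c^2 + 345*c + 252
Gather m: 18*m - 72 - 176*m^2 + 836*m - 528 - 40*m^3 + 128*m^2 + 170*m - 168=-40*m^3 - 48*m^2 + 1024*m - 768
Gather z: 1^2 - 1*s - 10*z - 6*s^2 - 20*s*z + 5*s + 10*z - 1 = -6*s^2 - 20*s*z + 4*s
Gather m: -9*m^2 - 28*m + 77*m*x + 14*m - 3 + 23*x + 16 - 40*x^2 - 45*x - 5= -9*m^2 + m*(77*x - 14) - 40*x^2 - 22*x + 8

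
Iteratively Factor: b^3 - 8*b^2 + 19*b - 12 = (b - 1)*(b^2 - 7*b + 12) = (b - 3)*(b - 1)*(b - 4)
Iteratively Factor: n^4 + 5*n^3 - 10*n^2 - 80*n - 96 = (n + 3)*(n^3 + 2*n^2 - 16*n - 32) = (n + 3)*(n + 4)*(n^2 - 2*n - 8) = (n - 4)*(n + 3)*(n + 4)*(n + 2)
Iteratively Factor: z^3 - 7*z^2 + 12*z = (z - 3)*(z^2 - 4*z) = z*(z - 3)*(z - 4)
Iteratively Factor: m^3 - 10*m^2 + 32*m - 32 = (m - 2)*(m^2 - 8*m + 16) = (m - 4)*(m - 2)*(m - 4)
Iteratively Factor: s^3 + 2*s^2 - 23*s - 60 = (s + 4)*(s^2 - 2*s - 15) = (s - 5)*(s + 4)*(s + 3)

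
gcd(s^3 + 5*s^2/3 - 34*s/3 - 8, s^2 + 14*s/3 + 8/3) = s^2 + 14*s/3 + 8/3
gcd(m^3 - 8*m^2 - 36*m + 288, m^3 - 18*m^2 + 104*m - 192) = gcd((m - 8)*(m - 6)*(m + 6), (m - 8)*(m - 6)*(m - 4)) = m^2 - 14*m + 48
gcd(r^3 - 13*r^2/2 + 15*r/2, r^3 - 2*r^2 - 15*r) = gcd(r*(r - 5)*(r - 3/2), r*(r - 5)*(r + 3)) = r^2 - 5*r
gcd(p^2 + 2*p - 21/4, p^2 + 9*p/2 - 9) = p - 3/2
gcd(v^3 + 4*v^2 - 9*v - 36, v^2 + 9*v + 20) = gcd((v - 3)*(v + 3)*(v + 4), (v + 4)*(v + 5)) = v + 4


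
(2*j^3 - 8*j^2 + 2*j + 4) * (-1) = -2*j^3 + 8*j^2 - 2*j - 4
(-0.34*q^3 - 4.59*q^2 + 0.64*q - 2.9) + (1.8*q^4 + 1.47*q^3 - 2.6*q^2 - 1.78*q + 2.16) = 1.8*q^4 + 1.13*q^3 - 7.19*q^2 - 1.14*q - 0.74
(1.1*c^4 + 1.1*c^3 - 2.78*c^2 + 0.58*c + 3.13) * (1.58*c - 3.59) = 1.738*c^5 - 2.211*c^4 - 8.3414*c^3 + 10.8966*c^2 + 2.8632*c - 11.2367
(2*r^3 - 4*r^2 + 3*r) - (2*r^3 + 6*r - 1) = -4*r^2 - 3*r + 1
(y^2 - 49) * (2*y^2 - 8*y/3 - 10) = 2*y^4 - 8*y^3/3 - 108*y^2 + 392*y/3 + 490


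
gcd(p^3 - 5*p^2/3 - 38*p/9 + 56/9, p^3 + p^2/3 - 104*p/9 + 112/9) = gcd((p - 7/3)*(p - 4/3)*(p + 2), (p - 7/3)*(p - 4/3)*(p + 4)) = p^2 - 11*p/3 + 28/9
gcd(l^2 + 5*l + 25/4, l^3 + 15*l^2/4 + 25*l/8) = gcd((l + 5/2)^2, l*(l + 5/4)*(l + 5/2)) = l + 5/2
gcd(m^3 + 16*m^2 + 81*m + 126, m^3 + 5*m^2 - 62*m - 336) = m^2 + 13*m + 42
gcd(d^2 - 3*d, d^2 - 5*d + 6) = d - 3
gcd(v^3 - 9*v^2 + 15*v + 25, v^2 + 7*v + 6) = v + 1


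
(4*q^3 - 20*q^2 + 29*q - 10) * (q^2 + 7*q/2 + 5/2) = 4*q^5 - 6*q^4 - 31*q^3 + 83*q^2/2 + 75*q/2 - 25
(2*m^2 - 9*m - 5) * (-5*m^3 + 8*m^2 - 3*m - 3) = -10*m^5 + 61*m^4 - 53*m^3 - 19*m^2 + 42*m + 15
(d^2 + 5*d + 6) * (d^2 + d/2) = d^4 + 11*d^3/2 + 17*d^2/2 + 3*d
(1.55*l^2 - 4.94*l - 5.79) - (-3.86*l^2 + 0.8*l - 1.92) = 5.41*l^2 - 5.74*l - 3.87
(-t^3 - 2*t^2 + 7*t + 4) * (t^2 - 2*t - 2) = -t^5 + 13*t^3 - 6*t^2 - 22*t - 8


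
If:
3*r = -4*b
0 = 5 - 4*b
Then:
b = 5/4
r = -5/3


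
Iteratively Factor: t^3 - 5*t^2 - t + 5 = (t + 1)*(t^2 - 6*t + 5) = (t - 1)*(t + 1)*(t - 5)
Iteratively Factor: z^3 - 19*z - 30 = (z + 3)*(z^2 - 3*z - 10) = (z + 2)*(z + 3)*(z - 5)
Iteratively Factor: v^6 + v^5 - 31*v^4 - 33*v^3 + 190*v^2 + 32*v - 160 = (v - 5)*(v^5 + 6*v^4 - v^3 - 38*v^2 + 32) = (v - 5)*(v - 2)*(v^4 + 8*v^3 + 15*v^2 - 8*v - 16) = (v - 5)*(v - 2)*(v + 1)*(v^3 + 7*v^2 + 8*v - 16) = (v - 5)*(v - 2)*(v + 1)*(v + 4)*(v^2 + 3*v - 4) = (v - 5)*(v - 2)*(v - 1)*(v + 1)*(v + 4)*(v + 4)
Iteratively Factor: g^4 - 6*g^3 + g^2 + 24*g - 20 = (g - 2)*(g^3 - 4*g^2 - 7*g + 10) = (g - 5)*(g - 2)*(g^2 + g - 2) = (g - 5)*(g - 2)*(g - 1)*(g + 2)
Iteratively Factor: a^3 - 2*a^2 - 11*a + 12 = (a + 3)*(a^2 - 5*a + 4) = (a - 1)*(a + 3)*(a - 4)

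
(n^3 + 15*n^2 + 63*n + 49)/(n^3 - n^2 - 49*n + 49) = (n^2 + 8*n + 7)/(n^2 - 8*n + 7)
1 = 1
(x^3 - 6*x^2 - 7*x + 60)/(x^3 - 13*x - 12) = (x - 5)/(x + 1)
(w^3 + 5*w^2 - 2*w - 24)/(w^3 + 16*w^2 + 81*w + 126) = (w^2 + 2*w - 8)/(w^2 + 13*w + 42)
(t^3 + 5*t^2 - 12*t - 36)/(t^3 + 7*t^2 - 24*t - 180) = (t^2 - t - 6)/(t^2 + t - 30)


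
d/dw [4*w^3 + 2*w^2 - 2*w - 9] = 12*w^2 + 4*w - 2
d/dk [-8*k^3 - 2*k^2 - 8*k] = -24*k^2 - 4*k - 8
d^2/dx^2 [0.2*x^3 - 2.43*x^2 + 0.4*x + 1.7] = 1.2*x - 4.86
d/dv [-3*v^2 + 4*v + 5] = 4 - 6*v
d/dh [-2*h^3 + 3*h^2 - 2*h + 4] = -6*h^2 + 6*h - 2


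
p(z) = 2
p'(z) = 0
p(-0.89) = 2.00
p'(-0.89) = 0.00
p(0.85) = 2.00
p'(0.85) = 0.00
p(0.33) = 2.00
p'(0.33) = 0.00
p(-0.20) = 2.00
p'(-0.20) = 0.00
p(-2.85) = 2.00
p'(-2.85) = 0.00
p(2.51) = 2.00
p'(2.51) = 0.00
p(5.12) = 2.00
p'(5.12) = 0.00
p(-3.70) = 2.00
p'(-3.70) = 0.00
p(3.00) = 2.00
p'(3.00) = 0.00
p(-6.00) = 2.00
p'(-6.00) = 0.00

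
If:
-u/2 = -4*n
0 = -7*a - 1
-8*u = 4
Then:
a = -1/7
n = -1/16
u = -1/2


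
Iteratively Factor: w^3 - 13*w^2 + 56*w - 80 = (w - 4)*(w^2 - 9*w + 20) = (w - 5)*(w - 4)*(w - 4)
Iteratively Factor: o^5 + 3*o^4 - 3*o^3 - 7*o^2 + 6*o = (o + 3)*(o^4 - 3*o^2 + 2*o) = o*(o + 3)*(o^3 - 3*o + 2) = o*(o + 2)*(o + 3)*(o^2 - 2*o + 1) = o*(o - 1)*(o + 2)*(o + 3)*(o - 1)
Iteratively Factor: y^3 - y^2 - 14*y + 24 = (y - 3)*(y^2 + 2*y - 8) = (y - 3)*(y + 4)*(y - 2)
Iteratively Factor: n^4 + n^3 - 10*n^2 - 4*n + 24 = (n + 2)*(n^3 - n^2 - 8*n + 12) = (n - 2)*(n + 2)*(n^2 + n - 6) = (n - 2)^2*(n + 2)*(n + 3)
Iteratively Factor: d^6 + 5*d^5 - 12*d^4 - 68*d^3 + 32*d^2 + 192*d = (d - 2)*(d^5 + 7*d^4 + 2*d^3 - 64*d^2 - 96*d) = d*(d - 2)*(d^4 + 7*d^3 + 2*d^2 - 64*d - 96) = d*(d - 2)*(d + 4)*(d^3 + 3*d^2 - 10*d - 24) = d*(d - 3)*(d - 2)*(d + 4)*(d^2 + 6*d + 8) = d*(d - 3)*(d - 2)*(d + 2)*(d + 4)*(d + 4)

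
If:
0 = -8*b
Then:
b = 0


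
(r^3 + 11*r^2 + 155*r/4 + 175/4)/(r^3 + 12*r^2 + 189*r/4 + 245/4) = (2*r + 5)/(2*r + 7)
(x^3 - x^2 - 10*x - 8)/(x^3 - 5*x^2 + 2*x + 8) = (x + 2)/(x - 2)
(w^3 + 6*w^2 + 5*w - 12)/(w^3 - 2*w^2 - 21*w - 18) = (w^2 + 3*w - 4)/(w^2 - 5*w - 6)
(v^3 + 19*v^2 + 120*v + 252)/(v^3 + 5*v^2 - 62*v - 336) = (v + 6)/(v - 8)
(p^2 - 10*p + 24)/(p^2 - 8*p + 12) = (p - 4)/(p - 2)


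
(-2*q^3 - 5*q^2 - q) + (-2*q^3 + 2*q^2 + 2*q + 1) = -4*q^3 - 3*q^2 + q + 1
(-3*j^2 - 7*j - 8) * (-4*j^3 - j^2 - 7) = 12*j^5 + 31*j^4 + 39*j^3 + 29*j^2 + 49*j + 56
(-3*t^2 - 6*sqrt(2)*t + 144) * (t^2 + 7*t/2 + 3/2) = -3*t^4 - 21*t^3/2 - 6*sqrt(2)*t^3 - 21*sqrt(2)*t^2 + 279*t^2/2 - 9*sqrt(2)*t + 504*t + 216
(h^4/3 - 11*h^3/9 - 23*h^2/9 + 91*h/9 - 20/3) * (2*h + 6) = 2*h^5/3 - 4*h^4/9 - 112*h^3/9 + 44*h^2/9 + 142*h/3 - 40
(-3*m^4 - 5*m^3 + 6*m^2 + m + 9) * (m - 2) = -3*m^5 + m^4 + 16*m^3 - 11*m^2 + 7*m - 18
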